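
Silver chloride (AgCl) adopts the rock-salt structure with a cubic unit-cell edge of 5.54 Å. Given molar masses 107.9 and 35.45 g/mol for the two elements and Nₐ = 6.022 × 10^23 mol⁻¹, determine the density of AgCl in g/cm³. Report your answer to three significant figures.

The rock-salt structure contains Z = 4 formula units per cell; M(AgCl) = 107.9 + 35.45 = 143.35 g/mol.
a³ = (5.540 × 10^-8 cm)³ = 1.700 × 10^-22 cm³.
ρ = 4 × 143.35 / (6.022 × 10²³ × 1.700 × 10^-22) = 5.600 g/cm³.

5.60 g/cm³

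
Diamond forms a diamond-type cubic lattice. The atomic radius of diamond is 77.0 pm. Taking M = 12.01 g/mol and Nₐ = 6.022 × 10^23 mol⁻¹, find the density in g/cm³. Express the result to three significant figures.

In a diamond cubic lattice, nearest neighbors lie along the body diagonal with √3·a = 8r, giving a = 355.6 pm = 3.556 × 10^-8 cm.
With Z = 8, ρ = Z·M/(N_A·a³) = 8 × 12.01 / (6.022 × 10²³ × 4.498 × 10^-23) = 3.547 g/cm³.

3.55 g/cm³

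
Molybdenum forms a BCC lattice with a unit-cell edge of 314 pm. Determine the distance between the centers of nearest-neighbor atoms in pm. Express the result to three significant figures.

272 pm

In a BCC structure, atoms touch along the body diagonal, so √3·a = 4r; the nearest-neighbor distance equals 2r = 0.8660·a.
d = 0.8660 × 314 = 272 pm.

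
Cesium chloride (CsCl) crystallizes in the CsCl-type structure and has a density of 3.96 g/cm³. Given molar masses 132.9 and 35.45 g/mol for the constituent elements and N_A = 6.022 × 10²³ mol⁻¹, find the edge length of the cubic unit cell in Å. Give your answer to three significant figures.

4.13 Å

M(CsCl) = 168.35 g/mol; Z = 1 formula unit per cell.
a³ = Z·M/(N_A·ρ) = 1 × 168.35 / (6.022 × 10²³ × 3.96) = 7.060 × 10^-23 cm³, so a = 4.133 × 10^-8 cm = 4.13 Å.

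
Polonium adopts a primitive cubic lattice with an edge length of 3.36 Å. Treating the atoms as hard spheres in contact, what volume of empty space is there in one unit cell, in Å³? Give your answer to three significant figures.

In a simple cubic lattice atoms touch along the cell edge, so a = 2r, so r = 0.5000a = 1.680 Å.
V_cell = a³ = 37.93 Å³; V_atoms = 1 × (4/3)πr³ = 19.86 Å³.
Empty space = 37.93 − 19.86 = 18.1 Å³.

18.1 Å³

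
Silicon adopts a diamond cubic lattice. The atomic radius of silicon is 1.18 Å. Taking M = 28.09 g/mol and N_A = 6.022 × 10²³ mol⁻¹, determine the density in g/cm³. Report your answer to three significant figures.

2.30 g/cm³

In a diamond cubic lattice, nearest neighbors lie along the body diagonal with √3·a = 8r, giving a = 5.450 Å = 5.450 × 10^-8 cm.
With Z = 8, ρ = Z·M/(N_A·a³) = 8 × 28.09 / (6.022 × 10²³ × 1.619 × 10^-22) = 2.305 g/cm³.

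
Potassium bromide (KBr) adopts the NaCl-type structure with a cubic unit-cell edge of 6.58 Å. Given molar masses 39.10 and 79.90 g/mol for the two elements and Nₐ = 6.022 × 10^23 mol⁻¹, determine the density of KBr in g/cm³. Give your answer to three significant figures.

The NaCl-type structure contains Z = 4 formula units per cell; M(KBr) = 39.10 + 79.90 = 119.0 g/mol.
a³ = (6.580 × 10^-8 cm)³ = 2.849 × 10^-22 cm³.
ρ = 4 × 119.0 / (6.022 × 10²³ × 2.849 × 10^-22) = 2.775 g/cm³.

2.77 g/cm³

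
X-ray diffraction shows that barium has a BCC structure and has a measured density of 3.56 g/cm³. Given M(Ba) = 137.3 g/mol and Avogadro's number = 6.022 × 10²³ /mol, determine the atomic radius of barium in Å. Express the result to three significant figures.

For a BCC cell (Z = 2), a³ = Z·M/(N_A·ρ) = 2 × 137.3 / (6.022 × 10²³ × 3.560) = 1.281 × 10^-22 cm³, so a = 5.041 × 10^-8 cm = 5.041 Å.
Atoms touch along the body diagonal, so √3·a = 4r, so r = 0.4330 × a = 2.18 Å.

2.18 Å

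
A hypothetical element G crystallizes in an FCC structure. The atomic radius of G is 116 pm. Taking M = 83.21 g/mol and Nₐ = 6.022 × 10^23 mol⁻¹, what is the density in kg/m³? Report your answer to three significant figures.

15600 kg/m³

In an FCC lattice, atoms touch along the face diagonal, so √2·a = 4r, giving a = 328.1 pm = 3.281 × 10^-8 cm.
With Z = 4, ρ = Z·M/(N_A·a³) = 4 × 83.21 / (6.022 × 10²³ × 3.532 × 10^-23) = 15.65 g/cm³ = 15600 kg/m³.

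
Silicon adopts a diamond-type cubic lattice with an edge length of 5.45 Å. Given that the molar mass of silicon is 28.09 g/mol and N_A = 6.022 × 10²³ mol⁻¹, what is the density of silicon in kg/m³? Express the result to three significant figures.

A diamond cubic unit cell contains Z = 8 atoms.
Cell volume: a³ = (5.45 Å)³ = (5.450 × 10^-8 cm)³ = 1.619 × 10^-22 cm³.
ρ = Z·M/(N_A·a³) = 8 × 28.09 / (6.022 × 10²³ × 1.619 × 10^-22) = 2.305 g/cm³ = 2310 kg/m³.

2310 kg/m³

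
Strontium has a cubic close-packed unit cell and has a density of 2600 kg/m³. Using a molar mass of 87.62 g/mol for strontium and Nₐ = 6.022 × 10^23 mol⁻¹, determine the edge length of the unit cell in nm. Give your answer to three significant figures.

With Z = 4 atoms per FCC cell, a³ = Z·M/(N_A·ρ) = 4 × 87.62 / (6.022 × 10²³ × 2.600 g/cm³) = 2.238 × 10^-22 cm³.
a = (2.238 × 10^-22)^(1/3) = 6.072 × 10^-8 cm = 0.607 nm.

0.607 nm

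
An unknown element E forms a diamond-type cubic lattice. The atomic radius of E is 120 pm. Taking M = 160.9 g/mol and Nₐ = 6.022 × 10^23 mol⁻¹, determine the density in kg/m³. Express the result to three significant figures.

In a diamond cubic lattice, nearest neighbors lie along the body diagonal with √3·a = 8r, giving a = 554.3 pm = 5.543 × 10^-8 cm.
With Z = 8, ρ = Z·M/(N_A·a³) = 8 × 160.9 / (6.022 × 10²³ × 1.703 × 10^-22) = 12.55 g/cm³ = 12600 kg/m³.

12600 kg/m³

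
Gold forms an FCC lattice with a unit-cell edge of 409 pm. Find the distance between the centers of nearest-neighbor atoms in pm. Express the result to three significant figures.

289 pm

In an FCC structure, atoms touch along the face diagonal, so √2·a = 4r; the nearest-neighbor distance equals 2r = 0.7071·a.
d = 0.7071 × 409 = 289 pm.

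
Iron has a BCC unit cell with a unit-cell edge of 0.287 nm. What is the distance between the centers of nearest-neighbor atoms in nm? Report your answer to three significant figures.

0.249 nm

In a BCC structure, atoms touch along the body diagonal, so √3·a = 4r; the nearest-neighbor distance equals 2r = 0.8660·a.
d = 0.8660 × 0.287 = 0.249 nm.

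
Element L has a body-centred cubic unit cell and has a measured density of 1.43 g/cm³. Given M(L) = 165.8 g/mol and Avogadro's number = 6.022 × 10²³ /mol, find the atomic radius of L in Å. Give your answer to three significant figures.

3.15 Å

For a BCC cell (Z = 2), a³ = Z·M/(N_A·ρ) = 2 × 165.8 / (6.022 × 10²³ × 1.430) = 3.851 × 10^-22 cm³, so a = 7.275 × 10^-8 cm = 7.275 Å.
Atoms touch along the body diagonal, so √3·a = 4r, so r = 0.4330 × a = 3.15 Å.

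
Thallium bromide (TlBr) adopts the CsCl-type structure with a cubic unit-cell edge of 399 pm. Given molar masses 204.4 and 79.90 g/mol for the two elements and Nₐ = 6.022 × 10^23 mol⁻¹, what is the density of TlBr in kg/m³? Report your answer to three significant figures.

7430 kg/m³

The CsCl-type structure contains Z = 1 formula unit per cell; M(TlBr) = 204.4 + 79.90 = 284.3 g/mol.
a³ = (3.990 × 10^-8 cm)³ = 6.352 × 10^-23 cm³.
ρ = 1 × 284.3 / (6.022 × 10²³ × 6.352 × 10^-23) = 7.432 g/cm³ = 7430 kg/m³.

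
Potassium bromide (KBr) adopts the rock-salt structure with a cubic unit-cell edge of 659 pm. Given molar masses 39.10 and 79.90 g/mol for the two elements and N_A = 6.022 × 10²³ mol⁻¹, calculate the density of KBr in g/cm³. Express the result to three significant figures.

2.76 g/cm³

The rock-salt structure contains Z = 4 formula units per cell; M(KBr) = 39.10 + 79.90 = 119.0 g/mol.
a³ = (6.590 × 10^-8 cm)³ = 2.862 × 10^-22 cm³.
ρ = 4 × 119.0 / (6.022 × 10²³ × 2.862 × 10^-22) = 2.762 g/cm³.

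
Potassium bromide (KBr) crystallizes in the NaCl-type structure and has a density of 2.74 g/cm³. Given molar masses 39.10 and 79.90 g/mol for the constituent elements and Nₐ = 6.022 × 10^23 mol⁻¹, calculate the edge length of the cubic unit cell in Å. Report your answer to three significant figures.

M(KBr) = 119.0 g/mol; Z = 4 formula units per cell.
a³ = Z·M/(N_A·ρ) = 4 × 119.0 / (6.022 × 10²³ × 2.74) = 2.885 × 10^-22 cm³, so a = 6.608 × 10^-8 cm = 6.61 Å.

6.61 Å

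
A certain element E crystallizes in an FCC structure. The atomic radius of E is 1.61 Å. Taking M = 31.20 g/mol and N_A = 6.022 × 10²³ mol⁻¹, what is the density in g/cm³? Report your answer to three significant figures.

2.19 g/cm³

In an FCC lattice, atoms touch along the face diagonal, so √2·a = 4r, giving a = 4.554 Å = 4.554 × 10^-8 cm.
With Z = 4, ρ = Z·M/(N_A·a³) = 4 × 31.20 / (6.022 × 10²³ × 9.443 × 10^-23) = 2.195 g/cm³.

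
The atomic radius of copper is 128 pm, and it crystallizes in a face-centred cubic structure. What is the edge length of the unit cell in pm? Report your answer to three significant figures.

362 pm

In an FCC lattice, atoms touch along the face diagonal, so √2·a = 4r.
a = 4r/√2 = 4 × 128 / 1.4142 = 362 pm.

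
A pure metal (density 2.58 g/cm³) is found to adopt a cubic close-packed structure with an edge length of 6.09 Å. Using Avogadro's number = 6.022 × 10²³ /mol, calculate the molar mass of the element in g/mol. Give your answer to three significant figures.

87.7 g/mol

An FCC cell has Z = 4 atoms; a = 6.090 × 10^-8 cm.
M = ρ·N_A·a³/Z = 2.58 × 6.022 × 10²³ × 2.259 × 10^-22 / 4 = 87.7 g/mol.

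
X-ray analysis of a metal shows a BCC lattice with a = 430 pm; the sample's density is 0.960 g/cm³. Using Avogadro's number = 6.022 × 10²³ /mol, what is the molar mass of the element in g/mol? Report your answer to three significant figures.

A BCC cell has Z = 2 atoms; a = 4.300 × 10^-8 cm.
M = ρ·N_A·a³/Z = 0.960 × 6.022 × 10²³ × 7.951 × 10^-23 / 2 = 23.0 g/mol.

23.0 g/mol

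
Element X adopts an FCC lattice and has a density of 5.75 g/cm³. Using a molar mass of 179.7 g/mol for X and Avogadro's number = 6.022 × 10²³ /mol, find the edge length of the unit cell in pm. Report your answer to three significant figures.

592 pm

With Z = 4 atoms per FCC cell, a³ = Z·M/(N_A·ρ) = 4 × 179.7 / (6.022 × 10²³ × 5.750 g/cm³) = 2.076 × 10^-22 cm³.
a = (2.076 × 10^-22)^(1/3) = 5.921 × 10^-8 cm = 592 pm.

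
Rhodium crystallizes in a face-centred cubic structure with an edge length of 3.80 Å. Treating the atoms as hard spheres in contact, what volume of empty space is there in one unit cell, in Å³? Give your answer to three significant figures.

In an FCC lattice atoms touch along the face diagonal, so √2·a = 4r, so r = 0.3536a = 1.344 Å.
V_cell = a³ = 54.87 Å³; V_atoms = 4 × (4/3)πr³ = 40.63 Å³.
Empty space = 54.87 − 40.63 = 14.2 Å³.

14.2 Å³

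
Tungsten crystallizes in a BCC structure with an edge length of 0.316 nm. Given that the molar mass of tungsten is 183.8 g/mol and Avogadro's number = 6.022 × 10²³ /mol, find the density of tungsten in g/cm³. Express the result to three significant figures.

A BCC unit cell contains Z = 2 atoms.
Cell volume: a³ = (0.316 nm)³ = (3.160 × 10^-8 cm)³ = 3.155 × 10^-23 cm³.
ρ = Z·M/(N_A·a³) = 2 × 183.8 / (6.022 × 10²³ × 3.155 × 10^-23) = 19.35 g/cm³.

19.3 g/cm³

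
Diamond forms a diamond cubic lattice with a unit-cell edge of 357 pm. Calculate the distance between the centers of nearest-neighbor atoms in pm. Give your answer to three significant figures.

155 pm

In a diamond cubic structure, nearest neighbors lie along the body diagonal with √3·a = 8r; the nearest-neighbor distance equals 2r = 0.4330·a.
d = 0.4330 × 357 = 155 pm.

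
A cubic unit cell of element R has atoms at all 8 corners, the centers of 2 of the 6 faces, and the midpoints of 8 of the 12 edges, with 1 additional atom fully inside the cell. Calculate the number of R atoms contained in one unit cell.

Corner atoms are shared by 8 cells (1/8 each), face atoms by 2 (1/2 each), edge atoms by 4 (1/4 each), interior atoms are unshared.
Net atoms = 8 × 1/8 + 2 × 1/2 + 8 × 1/4 + 1 = 1 + 1 + 2 + 1 = 5.

5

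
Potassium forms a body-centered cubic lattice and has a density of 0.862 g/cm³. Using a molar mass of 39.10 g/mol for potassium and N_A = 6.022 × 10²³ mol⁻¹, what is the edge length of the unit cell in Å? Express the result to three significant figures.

5.32 Å

With Z = 2 atoms per BCC cell, a³ = Z·M/(N_A·ρ) = 2 × 39.10 / (6.022 × 10²³ × 0.8620 g/cm³) = 1.506 × 10^-22 cm³.
a = (1.506 × 10^-22)^(1/3) = 5.321 × 10^-8 cm = 5.32 Å.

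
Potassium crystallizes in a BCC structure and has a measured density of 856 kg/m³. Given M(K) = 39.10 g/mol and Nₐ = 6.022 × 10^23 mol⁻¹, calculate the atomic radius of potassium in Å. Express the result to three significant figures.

2.31 Å

For a BCC cell (Z = 2), a³ = Z·M/(N_A·ρ) = 2 × 39.10 / (6.022 × 10²³ × 0.8560) = 1.517 × 10^-22 cm³, so a = 5.333 × 10^-8 cm = 5.333 Å.
Atoms touch along the body diagonal, so √3·a = 4r, so r = 0.4330 × a = 2.31 Å.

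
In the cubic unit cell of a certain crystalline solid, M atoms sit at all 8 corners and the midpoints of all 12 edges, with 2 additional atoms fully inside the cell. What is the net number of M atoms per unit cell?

6

Corner atoms are shared by 8 cells (1/8 each), edge atoms by 4 (1/4 each), interior atoms are unshared.
Net atoms = 8 × 1/8 + 12 × 1/4 + 2 = 1 + 3 + 2 = 6.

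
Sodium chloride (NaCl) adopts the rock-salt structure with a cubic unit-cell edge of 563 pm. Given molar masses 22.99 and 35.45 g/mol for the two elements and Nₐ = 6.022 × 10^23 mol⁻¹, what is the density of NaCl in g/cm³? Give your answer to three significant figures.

The rock-salt structure contains Z = 4 formula units per cell; M(NaCl) = 22.99 + 35.45 = 58.44 g/mol.
a³ = (5.630 × 10^-8 cm)³ = 1.785 × 10^-22 cm³.
ρ = 4 × 58.44 / (6.022 × 10²³ × 1.785 × 10^-22) = 2.175 g/cm³.

2.18 g/cm³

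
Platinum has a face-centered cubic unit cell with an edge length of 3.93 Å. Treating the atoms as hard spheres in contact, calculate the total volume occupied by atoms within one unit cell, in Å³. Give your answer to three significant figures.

44.9 Å³

In an FCC lattice atoms touch along the face diagonal, so √2·a = 4r, so r = 0.3536a = 1.389 Å.
V_atoms = Z × (4/3)πr³ = 4 × (4/3)π × (1.389)³ = 44.9 Å³.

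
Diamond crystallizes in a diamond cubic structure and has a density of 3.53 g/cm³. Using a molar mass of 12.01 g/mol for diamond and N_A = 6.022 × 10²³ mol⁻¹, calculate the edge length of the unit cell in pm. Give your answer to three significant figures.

356 pm

With Z = 8 atoms per diamond cubic cell, a³ = Z·M/(N_A·ρ) = 8 × 12.01 / (6.022 × 10²³ × 3.530 g/cm³) = 4.520 × 10^-23 cm³.
a = (4.520 × 10^-23)^(1/3) = 3.562 × 10^-8 cm = 356 pm.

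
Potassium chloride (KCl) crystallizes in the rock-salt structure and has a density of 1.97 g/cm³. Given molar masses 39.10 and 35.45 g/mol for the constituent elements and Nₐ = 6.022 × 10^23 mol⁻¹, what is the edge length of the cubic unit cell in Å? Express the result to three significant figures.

6.31 Å

M(KCl) = 74.55 g/mol; Z = 4 formula units per cell.
a³ = Z·M/(N_A·ρ) = 4 × 74.55 / (6.022 × 10²³ × 1.97) = 2.514 × 10^-22 cm³, so a = 6.311 × 10^-8 cm = 6.31 Å.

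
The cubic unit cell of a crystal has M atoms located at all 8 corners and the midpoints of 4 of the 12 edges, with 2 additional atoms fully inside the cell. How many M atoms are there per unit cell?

Corner atoms are shared by 8 cells (1/8 each), edge atoms by 4 (1/4 each), interior atoms are unshared.
Net atoms = 8 × 1/8 + 4 × 1/4 + 2 = 1 + 1 + 2 = 4.

4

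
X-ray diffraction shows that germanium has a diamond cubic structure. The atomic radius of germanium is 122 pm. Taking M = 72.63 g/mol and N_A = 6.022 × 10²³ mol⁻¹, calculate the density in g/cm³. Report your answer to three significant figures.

5.39 g/cm³

In a diamond cubic lattice, nearest neighbors lie along the body diagonal with √3·a = 8r, giving a = 563.5 pm = 5.635 × 10^-8 cm.
With Z = 8, ρ = Z·M/(N_A·a³) = 8 × 72.63 / (6.022 × 10²³ × 1.789 × 10^-22) = 5.393 g/cm³.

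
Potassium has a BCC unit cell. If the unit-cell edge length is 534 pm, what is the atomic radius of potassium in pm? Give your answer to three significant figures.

231 pm

In a BCC lattice, atoms touch along the body diagonal, so √3·a = 4r.
r = √3·a/4 = 1.7321 × 534 / 4 = 231 pm.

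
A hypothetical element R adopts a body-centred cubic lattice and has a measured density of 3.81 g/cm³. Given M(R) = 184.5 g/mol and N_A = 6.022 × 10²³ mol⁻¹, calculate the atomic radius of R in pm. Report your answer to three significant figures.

For a BCC cell (Z = 2), a³ = Z·M/(N_A·ρ) = 2 × 184.5 / (6.022 × 10²³ × 3.810) = 1.608 × 10^-22 cm³, so a = 5.438 × 10^-8 cm = 543.8 pm.
Atoms touch along the body diagonal, so √3·a = 4r, so r = 0.4330 × a = 235 pm.

235 pm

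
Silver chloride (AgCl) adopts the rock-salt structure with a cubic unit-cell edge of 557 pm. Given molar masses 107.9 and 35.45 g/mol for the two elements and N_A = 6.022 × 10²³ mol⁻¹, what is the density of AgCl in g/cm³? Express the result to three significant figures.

The rock-salt structure contains Z = 4 formula units per cell; M(AgCl) = 107.9 + 35.45 = 143.35 g/mol.
a³ = (5.570 × 10^-8 cm)³ = 1.728 × 10^-22 cm³.
ρ = 4 × 143.35 / (6.022 × 10²³ × 1.728 × 10^-22) = 5.510 g/cm³.

5.51 g/cm³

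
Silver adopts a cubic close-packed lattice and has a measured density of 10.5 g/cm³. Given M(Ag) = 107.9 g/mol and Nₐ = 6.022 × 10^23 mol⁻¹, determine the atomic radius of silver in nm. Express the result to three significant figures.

For an FCC cell (Z = 4), a³ = Z·M/(N_A·ρ) = 4 × 107.9 / (6.022 × 10²³ × 10.50) = 6.826 × 10^-23 cm³, so a = 4.087 × 10^-8 cm = 0.4087 nm.
Atoms touch along the face diagonal, so √2·a = 4r, so r = 0.3536 × a = 0.144 nm.

0.144 nm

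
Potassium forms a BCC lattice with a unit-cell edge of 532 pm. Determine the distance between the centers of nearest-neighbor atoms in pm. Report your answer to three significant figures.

461 pm

In a BCC structure, atoms touch along the body diagonal, so √3·a = 4r; the nearest-neighbor distance equals 2r = 0.8660·a.
d = 0.8660 × 532 = 461 pm.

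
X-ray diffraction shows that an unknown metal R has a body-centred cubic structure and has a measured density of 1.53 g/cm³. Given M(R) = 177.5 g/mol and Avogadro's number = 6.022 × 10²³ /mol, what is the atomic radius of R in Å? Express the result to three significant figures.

For a BCC cell (Z = 2), a³ = Z·M/(N_A·ρ) = 2 × 177.5 / (6.022 × 10²³ × 1.530) = 3.853 × 10^-22 cm³, so a = 7.277 × 10^-8 cm = 7.277 Å.
Atoms touch along the body diagonal, so √3·a = 4r, so r = 0.4330 × a = 3.15 Å.

3.15 Å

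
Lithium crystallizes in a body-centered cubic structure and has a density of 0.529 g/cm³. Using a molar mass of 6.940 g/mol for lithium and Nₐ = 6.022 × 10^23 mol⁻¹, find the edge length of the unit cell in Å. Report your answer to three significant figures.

3.52 Å

With Z = 2 atoms per BCC cell, a³ = Z·M/(N_A·ρ) = 2 × 6.940 / (6.022 × 10²³ × 0.5290 g/cm³) = 4.357 × 10^-23 cm³.
a = (4.357 × 10^-23)^(1/3) = 3.519 × 10^-8 cm = 3.52 Å.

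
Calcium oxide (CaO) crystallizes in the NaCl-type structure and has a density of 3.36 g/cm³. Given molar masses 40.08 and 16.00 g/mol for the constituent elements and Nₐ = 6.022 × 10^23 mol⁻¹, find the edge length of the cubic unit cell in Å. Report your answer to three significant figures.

M(CaO) = 56.08 g/mol; Z = 4 formula units per cell.
a³ = Z·M/(N_A·ρ) = 4 × 56.08 / (6.022 × 10²³ × 3.36) = 1.109 × 10^-22 cm³, so a = 4.804 × 10^-8 cm = 4.80 Å.

4.80 Å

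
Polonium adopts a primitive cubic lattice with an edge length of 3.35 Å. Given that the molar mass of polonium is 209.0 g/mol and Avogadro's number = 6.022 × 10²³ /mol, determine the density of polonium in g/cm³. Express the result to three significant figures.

A simple cubic unit cell contains Z = 1 atom.
Cell volume: a³ = (3.35 Å)³ = (3.350 × 10^-8 cm)³ = 3.760 × 10^-23 cm³.
ρ = Z·M/(N_A·a³) = 1 × 209.0 / (6.022 × 10²³ × 3.760 × 10^-23) = 9.231 g/cm³.

9.23 g/cm³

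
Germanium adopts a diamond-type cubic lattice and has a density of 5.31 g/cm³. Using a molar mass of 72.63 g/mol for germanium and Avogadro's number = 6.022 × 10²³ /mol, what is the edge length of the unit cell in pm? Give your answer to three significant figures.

With Z = 8 atoms per diamond cubic cell, a³ = Z·M/(N_A·ρ) = 8 × 72.63 / (6.022 × 10²³ × 5.310 g/cm³) = 1.817 × 10^-22 cm³.
a = (1.817 × 10^-22)^(1/3) = 5.664 × 10^-8 cm = 566 pm.

566 pm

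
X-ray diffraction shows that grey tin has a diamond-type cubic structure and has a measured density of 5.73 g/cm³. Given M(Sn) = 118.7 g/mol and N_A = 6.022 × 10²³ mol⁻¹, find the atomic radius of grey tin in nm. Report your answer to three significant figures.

For a diamond cubic cell (Z = 8), a³ = Z·M/(N_A·ρ) = 8 × 118.7 / (6.022 × 10²³ × 5.730) = 2.752 × 10^-22 cm³, so a = 6.505 × 10^-8 cm = 0.6505 nm.
Nearest neighbors lie along the body diagonal with √3·a = 8r, so r = 0.2165 × a = 0.141 nm.

0.141 nm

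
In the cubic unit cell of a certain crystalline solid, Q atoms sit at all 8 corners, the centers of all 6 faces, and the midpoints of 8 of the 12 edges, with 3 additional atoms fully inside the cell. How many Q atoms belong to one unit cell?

9

Corner atoms are shared by 8 cells (1/8 each), face atoms by 2 (1/2 each), edge atoms by 4 (1/4 each), interior atoms are unshared.
Net atoms = 8 × 1/8 + 6 × 1/2 + 8 × 1/4 + 3 = 1 + 3 + 2 + 3 = 9.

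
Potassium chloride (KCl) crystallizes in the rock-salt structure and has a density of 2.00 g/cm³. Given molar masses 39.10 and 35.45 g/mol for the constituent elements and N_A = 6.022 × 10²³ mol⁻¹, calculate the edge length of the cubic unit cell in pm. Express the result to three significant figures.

628 pm

M(KCl) = 74.55 g/mol; Z = 4 formula units per cell.
a³ = Z·M/(N_A·ρ) = 4 × 74.55 / (6.022 × 10²³ × 2.00) = 2.476 × 10^-22 cm³, so a = 6.279 × 10^-8 cm = 628 pm.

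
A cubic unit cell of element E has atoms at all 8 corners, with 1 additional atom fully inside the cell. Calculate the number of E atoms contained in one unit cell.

2

Corner atoms are shared by 8 cells (1/8 each), interior atoms are unshared.
Net atoms = 8 × 1/8 + 1 = 1 + 1 = 2.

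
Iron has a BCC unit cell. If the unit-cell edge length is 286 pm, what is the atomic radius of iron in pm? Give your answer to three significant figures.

124 pm

In a BCC lattice, atoms touch along the body diagonal, so √3·a = 4r.
r = √3·a/4 = 1.7321 × 286 / 4 = 124 pm.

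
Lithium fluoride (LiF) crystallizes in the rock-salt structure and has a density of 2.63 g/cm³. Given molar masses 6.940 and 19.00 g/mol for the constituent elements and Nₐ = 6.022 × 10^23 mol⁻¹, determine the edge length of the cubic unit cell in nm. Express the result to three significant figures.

0.403 nm

M(LiF) = 25.94 g/mol; Z = 4 formula units per cell.
a³ = Z·M/(N_A·ρ) = 4 × 25.94 / (6.022 × 10²³ × 2.63) = 6.551 × 10^-23 cm³, so a = 4.031 × 10^-8 cm = 0.403 nm.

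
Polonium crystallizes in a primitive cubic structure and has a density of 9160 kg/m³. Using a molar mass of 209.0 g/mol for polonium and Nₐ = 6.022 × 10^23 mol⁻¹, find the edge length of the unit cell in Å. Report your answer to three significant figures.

With Z = 1 atom per simple cubic cell, a³ = Z·M/(N_A·ρ) = 1 × 209.0 / (6.022 × 10²³ × 9.160 g/cm³) = 3.789 × 10^-23 cm³.
a = (3.789 × 10^-23)^(1/3) = 3.359 × 10^-8 cm = 3.36 Å.

3.36 Å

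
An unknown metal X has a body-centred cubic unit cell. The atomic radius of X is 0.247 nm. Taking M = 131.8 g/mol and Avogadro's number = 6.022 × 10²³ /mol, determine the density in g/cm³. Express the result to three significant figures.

2.36 g/cm³

In a BCC lattice, atoms touch along the body diagonal, so √3·a = 4r, giving a = 0.5704 nm = 5.704 × 10^-8 cm.
With Z = 2, ρ = Z·M/(N_A·a³) = 2 × 131.8 / (6.022 × 10²³ × 1.856 × 10^-22) = 2.358 g/cm³.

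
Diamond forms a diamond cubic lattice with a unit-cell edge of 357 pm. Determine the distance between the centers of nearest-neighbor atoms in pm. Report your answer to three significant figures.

155 pm

In a diamond cubic structure, nearest neighbors lie along the body diagonal with √3·a = 8r; the nearest-neighbor distance equals 2r = 0.4330·a.
d = 0.4330 × 357 = 155 pm.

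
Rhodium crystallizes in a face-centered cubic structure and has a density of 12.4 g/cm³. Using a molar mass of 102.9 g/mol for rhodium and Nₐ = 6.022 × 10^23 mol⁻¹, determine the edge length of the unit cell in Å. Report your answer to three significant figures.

3.81 Å

With Z = 4 atoms per FCC cell, a³ = Z·M/(N_A·ρ) = 4 × 102.9 / (6.022 × 10²³ × 12.40 g/cm³) = 5.512 × 10^-23 cm³.
a = (5.512 × 10^-23)^(1/3) = 3.806 × 10^-8 cm = 3.81 Å.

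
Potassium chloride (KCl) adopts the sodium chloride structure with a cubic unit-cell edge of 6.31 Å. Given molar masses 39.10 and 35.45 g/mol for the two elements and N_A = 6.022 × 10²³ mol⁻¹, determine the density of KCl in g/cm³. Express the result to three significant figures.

The sodium chloride structure contains Z = 4 formula units per cell; M(KCl) = 39.10 + 35.45 = 74.55 g/mol.
a³ = (6.310 × 10^-8 cm)³ = 2.512 × 10^-22 cm³.
ρ = 4 × 74.55 / (6.022 × 10²³ × 2.512 × 10^-22) = 1.971 g/cm³.

1.97 g/cm³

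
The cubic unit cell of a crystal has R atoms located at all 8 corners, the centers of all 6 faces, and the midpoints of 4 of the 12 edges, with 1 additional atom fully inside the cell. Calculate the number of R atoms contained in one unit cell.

Corner atoms are shared by 8 cells (1/8 each), face atoms by 2 (1/2 each), edge atoms by 4 (1/4 each), interior atoms are unshared.
Net atoms = 8 × 1/8 + 6 × 1/2 + 4 × 1/4 + 1 = 1 + 3 + 1 + 1 = 6.

6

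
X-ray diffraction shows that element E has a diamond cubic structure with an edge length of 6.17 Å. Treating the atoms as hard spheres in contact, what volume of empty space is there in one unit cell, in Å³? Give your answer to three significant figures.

155 Å³

In a diamond cubic lattice nearest neighbors lie along the body diagonal with √3·a = 8r, so r = 0.2165a = 1.336 Å.
V_cell = a³ = 234.9 Å³; V_atoms = 8 × (4/3)πr³ = 79.88 Å³.
Empty space = 234.9 − 79.88 = 155 Å³.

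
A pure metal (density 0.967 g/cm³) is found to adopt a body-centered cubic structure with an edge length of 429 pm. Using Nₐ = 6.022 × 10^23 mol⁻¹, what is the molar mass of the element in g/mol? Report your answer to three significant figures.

A BCC cell has Z = 2 atoms; a = 4.290 × 10^-8 cm.
M = ρ·N_A·a³/Z = 0.967 × 6.022 × 10²³ × 7.895 × 10^-23 / 2 = 23.0 g/mol.

23.0 g/mol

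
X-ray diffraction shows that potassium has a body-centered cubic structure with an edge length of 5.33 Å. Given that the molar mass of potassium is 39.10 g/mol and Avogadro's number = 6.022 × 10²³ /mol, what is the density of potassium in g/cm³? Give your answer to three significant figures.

A BCC unit cell contains Z = 2 atoms.
Cell volume: a³ = (5.33 Å)³ = (5.330 × 10^-8 cm)³ = 1.514 × 10^-22 cm³.
ρ = Z·M/(N_A·a³) = 2 × 39.10 / (6.022 × 10²³ × 1.514 × 10^-22) = 0.8576 g/cm³.

0.858 g/cm³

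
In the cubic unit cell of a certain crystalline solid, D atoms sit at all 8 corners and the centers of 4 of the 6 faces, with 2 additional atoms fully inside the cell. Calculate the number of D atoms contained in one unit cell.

Corner atoms are shared by 8 cells (1/8 each), face atoms by 2 (1/2 each), interior atoms are unshared.
Net atoms = 8 × 1/8 + 4 × 1/2 + 2 = 1 + 2 + 2 = 5.

5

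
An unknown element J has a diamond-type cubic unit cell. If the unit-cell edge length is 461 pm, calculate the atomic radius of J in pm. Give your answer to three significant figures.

In a diamond cubic lattice, nearest neighbors lie along the body diagonal with √3·a = 8r.
r = √3·a/8 = 1.7321 × 461 / 8 = 99.8 pm.

99.8 pm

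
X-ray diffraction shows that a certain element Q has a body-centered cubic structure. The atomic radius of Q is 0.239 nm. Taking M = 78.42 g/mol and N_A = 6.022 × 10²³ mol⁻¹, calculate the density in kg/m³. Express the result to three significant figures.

1550 kg/m³

In a BCC lattice, atoms touch along the body diagonal, so √3·a = 4r, giving a = 0.5519 nm = 5.519 × 10^-8 cm.
With Z = 2, ρ = Z·M/(N_A·a³) = 2 × 78.42 / (6.022 × 10²³ × 1.681 × 10^-22) = 1.549 g/cm³ = 1550 kg/m³.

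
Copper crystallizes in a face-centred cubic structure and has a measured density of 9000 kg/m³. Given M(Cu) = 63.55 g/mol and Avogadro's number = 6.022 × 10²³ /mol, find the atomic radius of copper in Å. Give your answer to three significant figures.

1.28 Å

For an FCC cell (Z = 4), a³ = Z·M/(N_A·ρ) = 4 × 63.55 / (6.022 × 10²³ × 9.000) = 4.690 × 10^-23 cm³, so a = 3.606 × 10^-8 cm = 3.606 Å.
Atoms touch along the face diagonal, so √2·a = 4r, so r = 0.3536 × a = 1.28 Å.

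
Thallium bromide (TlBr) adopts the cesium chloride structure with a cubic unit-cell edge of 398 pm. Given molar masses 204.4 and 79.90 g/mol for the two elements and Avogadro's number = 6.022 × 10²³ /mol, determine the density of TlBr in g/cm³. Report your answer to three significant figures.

7.49 g/cm³

The cesium chloride structure contains Z = 1 formula unit per cell; M(TlBr) = 204.4 + 79.90 = 284.3 g/mol.
a³ = (3.980 × 10^-8 cm)³ = 6.304 × 10^-23 cm³.
ρ = 1 × 284.3 / (6.022 × 10²³ × 6.304 × 10^-23) = 7.488 g/cm³.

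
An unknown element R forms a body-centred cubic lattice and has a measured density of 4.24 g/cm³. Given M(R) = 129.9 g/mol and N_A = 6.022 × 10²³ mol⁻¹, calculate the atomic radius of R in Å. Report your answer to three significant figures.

2.02 Å

For a BCC cell (Z = 2), a³ = Z·M/(N_A·ρ) = 2 × 129.9 / (6.022 × 10²³ × 4.240) = 1.017 × 10^-22 cm³, so a = 4.669 × 10^-8 cm = 4.669 Å.
Atoms touch along the body diagonal, so √3·a = 4r, so r = 0.4330 × a = 2.02 Å.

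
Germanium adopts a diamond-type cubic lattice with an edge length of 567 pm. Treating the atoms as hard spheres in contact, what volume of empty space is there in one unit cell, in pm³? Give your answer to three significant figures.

1.20 × 10^8 pm³

In a diamond cubic lattice nearest neighbors lie along the body diagonal with √3·a = 8r, so r = 0.2165a = 122.8 pm.
V_cell = a³ = 1.823 × 10^8 pm³; V_atoms = 8 × (4/3)πr³ = 6.199 × 10^7 pm³.
Empty space = 1.823 × 10^8 − 6.199 × 10^7 = 1.20 × 10^8 pm³.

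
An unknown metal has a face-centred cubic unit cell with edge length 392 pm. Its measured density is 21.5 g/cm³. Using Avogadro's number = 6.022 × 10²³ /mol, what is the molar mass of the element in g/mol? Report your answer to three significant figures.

195 g/mol

An FCC cell has Z = 4 atoms; a = 3.920 × 10^-8 cm.
M = ρ·N_A·a³/Z = 21.5 × 6.022 × 10²³ × 6.024 × 10^-23 / 4 = 195 g/mol.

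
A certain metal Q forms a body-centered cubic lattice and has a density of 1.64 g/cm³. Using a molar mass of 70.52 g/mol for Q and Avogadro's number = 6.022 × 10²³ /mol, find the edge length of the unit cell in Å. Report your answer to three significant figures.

With Z = 2 atoms per BCC cell, a³ = Z·M/(N_A·ρ) = 2 × 70.52 / (6.022 × 10²³ × 1.640 g/cm³) = 1.428 × 10^-22 cm³.
a = (1.428 × 10^-22)^(1/3) = 5.227 × 10^-8 cm = 5.23 Å.

5.23 Å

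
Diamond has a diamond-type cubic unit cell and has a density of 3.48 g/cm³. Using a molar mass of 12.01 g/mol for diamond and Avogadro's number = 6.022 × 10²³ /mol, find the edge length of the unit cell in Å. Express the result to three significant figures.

With Z = 8 atoms per diamond cubic cell, a³ = Z·M/(N_A·ρ) = 8 × 12.01 / (6.022 × 10²³ × 3.480 g/cm³) = 4.585 × 10^-23 cm³.
a = (4.585 × 10^-23)^(1/3) = 3.579 × 10^-8 cm = 3.58 Å.

3.58 Å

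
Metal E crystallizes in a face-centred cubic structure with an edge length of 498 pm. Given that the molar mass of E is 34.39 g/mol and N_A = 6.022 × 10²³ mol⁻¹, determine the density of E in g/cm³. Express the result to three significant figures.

An FCC unit cell contains Z = 4 atoms.
Cell volume: a³ = (498 pm)³ = (4.980 × 10^-8 cm)³ = 1.235 × 10^-22 cm³.
ρ = Z·M/(N_A·a³) = 4 × 34.39 / (6.022 × 10²³ × 1.235 × 10^-22) = 1.850 g/cm³.

1.85 g/cm³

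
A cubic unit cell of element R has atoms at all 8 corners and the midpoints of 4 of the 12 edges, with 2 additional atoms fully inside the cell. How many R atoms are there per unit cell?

Corner atoms are shared by 8 cells (1/8 each), edge atoms by 4 (1/4 each), interior atoms are unshared.
Net atoms = 8 × 1/8 + 4 × 1/4 + 2 = 1 + 1 + 2 = 4.

4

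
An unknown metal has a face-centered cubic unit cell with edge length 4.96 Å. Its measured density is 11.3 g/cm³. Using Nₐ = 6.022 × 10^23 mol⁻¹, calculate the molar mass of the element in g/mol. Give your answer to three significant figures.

208 g/mol

An FCC cell has Z = 4 atoms; a = 4.960 × 10^-8 cm.
M = ρ·N_A·a³/Z = 11.3 × 6.022 × 10²³ × 1.220 × 10^-22 / 4 = 208 g/mol.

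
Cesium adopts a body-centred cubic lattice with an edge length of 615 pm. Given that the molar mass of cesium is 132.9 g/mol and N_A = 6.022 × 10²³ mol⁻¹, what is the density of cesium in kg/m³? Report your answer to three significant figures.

1900 kg/m³

A BCC unit cell contains Z = 2 atoms.
Cell volume: a³ = (615 pm)³ = (6.150 × 10^-8 cm)³ = 2.326 × 10^-22 cm³.
ρ = Z·M/(N_A·a³) = 2 × 132.9 / (6.022 × 10²³ × 2.326 × 10^-22) = 1.898 g/cm³ = 1900 kg/m³.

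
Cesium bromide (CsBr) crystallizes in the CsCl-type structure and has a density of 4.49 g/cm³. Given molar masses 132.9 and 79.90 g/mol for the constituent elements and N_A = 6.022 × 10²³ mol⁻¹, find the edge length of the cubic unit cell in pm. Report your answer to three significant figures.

429 pm

M(CsBr) = 212.8 g/mol; Z = 1 formula unit per cell.
a³ = Z·M/(N_A·ρ) = 1 × 212.8 / (6.022 × 10²³ × 4.49) = 7.870 × 10^-23 cm³, so a = 4.285 × 10^-8 cm = 429 pm.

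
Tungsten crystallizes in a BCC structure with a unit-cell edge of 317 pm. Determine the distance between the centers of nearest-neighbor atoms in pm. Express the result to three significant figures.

275 pm

In a BCC structure, atoms touch along the body diagonal, so √3·a = 4r; the nearest-neighbor distance equals 2r = 0.8660·a.
d = 0.8660 × 317 = 275 pm.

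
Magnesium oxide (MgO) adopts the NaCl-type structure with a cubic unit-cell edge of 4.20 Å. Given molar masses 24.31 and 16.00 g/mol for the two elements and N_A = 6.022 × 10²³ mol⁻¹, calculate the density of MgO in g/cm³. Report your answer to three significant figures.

The NaCl-type structure contains Z = 4 formula units per cell; M(MgO) = 24.31 + 16.00 = 40.31 g/mol.
a³ = (4.200 × 10^-8 cm)³ = 7.409 × 10^-23 cm³.
ρ = 4 × 40.31 / (6.022 × 10²³ × 7.409 × 10^-23) = 3.614 g/cm³.

3.61 g/cm³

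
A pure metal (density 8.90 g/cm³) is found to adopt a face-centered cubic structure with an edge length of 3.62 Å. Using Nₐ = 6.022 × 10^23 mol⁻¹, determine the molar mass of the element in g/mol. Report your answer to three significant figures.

63.6 g/mol

An FCC cell has Z = 4 atoms; a = 3.620 × 10^-8 cm.
M = ρ·N_A·a³/Z = 8.90 × 6.022 × 10²³ × 4.744 × 10^-23 / 4 = 63.6 g/mol.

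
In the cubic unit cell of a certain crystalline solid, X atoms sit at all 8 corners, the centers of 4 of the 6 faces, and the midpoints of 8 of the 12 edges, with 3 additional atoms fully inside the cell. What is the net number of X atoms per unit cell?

8

Corner atoms are shared by 8 cells (1/8 each), face atoms by 2 (1/2 each), edge atoms by 4 (1/4 each), interior atoms are unshared.
Net atoms = 8 × 1/8 + 4 × 1/2 + 8 × 1/4 + 3 = 1 + 2 + 2 + 3 = 8.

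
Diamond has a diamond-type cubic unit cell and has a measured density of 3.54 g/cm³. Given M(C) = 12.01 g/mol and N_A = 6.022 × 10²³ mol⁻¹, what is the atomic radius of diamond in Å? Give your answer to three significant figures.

For a diamond cubic cell (Z = 8), a³ = Z·M/(N_A·ρ) = 8 × 12.01 / (6.022 × 10²³ × 3.540) = 4.507 × 10^-23 cm³, so a = 3.559 × 10^-8 cm = 3.559 Å.
Nearest neighbors lie along the body diagonal with √3·a = 8r, so r = 0.2165 × a = 0.770 Å.

0.770 Å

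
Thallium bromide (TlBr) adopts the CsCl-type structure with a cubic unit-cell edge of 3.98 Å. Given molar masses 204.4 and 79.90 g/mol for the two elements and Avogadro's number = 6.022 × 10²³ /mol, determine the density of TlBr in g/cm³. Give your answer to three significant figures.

7.49 g/cm³

The CsCl-type structure contains Z = 1 formula unit per cell; M(TlBr) = 204.4 + 79.90 = 284.3 g/mol.
a³ = (3.980 × 10^-8 cm)³ = 6.304 × 10^-23 cm³.
ρ = 1 × 284.3 / (6.022 × 10²³ × 6.304 × 10^-23) = 7.488 g/cm³.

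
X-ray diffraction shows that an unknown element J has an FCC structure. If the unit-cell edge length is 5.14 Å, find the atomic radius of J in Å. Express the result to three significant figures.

1.82 Å

In an FCC lattice, atoms touch along the face diagonal, so √2·a = 4r.
r = √2·a/4 = 1.4142 × 5.14 / 4 = 1.82 Å.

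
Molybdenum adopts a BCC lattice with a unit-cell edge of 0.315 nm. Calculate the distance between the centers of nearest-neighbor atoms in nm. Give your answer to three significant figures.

0.273 nm

In a BCC structure, atoms touch along the body diagonal, so √3·a = 4r; the nearest-neighbor distance equals 2r = 0.8660·a.
d = 0.8660 × 0.315 = 0.273 nm.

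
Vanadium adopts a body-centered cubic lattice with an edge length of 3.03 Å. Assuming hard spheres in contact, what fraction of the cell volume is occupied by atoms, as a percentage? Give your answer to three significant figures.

68.0%

In a BCC lattice atoms touch along the body diagonal, so √3·a = 4r, so r = 0.4330a = 1.312 Å.
Packing fraction = Z·(4/3)πr³ / a³ = 2 × (4/3)π × (1.312)³ / (3.03)³ = 0.6802 = 68.0%.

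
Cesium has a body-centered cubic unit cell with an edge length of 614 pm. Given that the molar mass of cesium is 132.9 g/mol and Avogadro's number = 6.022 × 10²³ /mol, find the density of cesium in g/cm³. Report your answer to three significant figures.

A BCC unit cell contains Z = 2 atoms.
Cell volume: a³ = (614 pm)³ = (6.140 × 10^-8 cm)³ = 2.315 × 10^-22 cm³.
ρ = Z·M/(N_A·a³) = 2 × 132.9 / (6.022 × 10²³ × 2.315 × 10^-22) = 1.907 g/cm³.

1.91 g/cm³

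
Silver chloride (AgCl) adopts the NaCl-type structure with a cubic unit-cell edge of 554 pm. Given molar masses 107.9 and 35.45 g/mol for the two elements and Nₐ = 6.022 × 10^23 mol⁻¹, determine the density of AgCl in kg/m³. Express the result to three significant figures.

The NaCl-type structure contains Z = 4 formula units per cell; M(AgCl) = 107.9 + 35.45 = 143.35 g/mol.
a³ = (5.540 × 10^-8 cm)³ = 1.700 × 10^-22 cm³.
ρ = 4 × 143.35 / (6.022 × 10²³ × 1.700 × 10^-22) = 5.600 g/cm³ = 5600 kg/m³.

5600 kg/m³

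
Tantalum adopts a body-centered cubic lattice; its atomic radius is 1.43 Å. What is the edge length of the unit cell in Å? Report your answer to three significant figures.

3.30 Å

In a BCC lattice, atoms touch along the body diagonal, so √3·a = 4r.
a = 4r/√3 = 4 × 1.43 / 1.7321 = 3.30 Å.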